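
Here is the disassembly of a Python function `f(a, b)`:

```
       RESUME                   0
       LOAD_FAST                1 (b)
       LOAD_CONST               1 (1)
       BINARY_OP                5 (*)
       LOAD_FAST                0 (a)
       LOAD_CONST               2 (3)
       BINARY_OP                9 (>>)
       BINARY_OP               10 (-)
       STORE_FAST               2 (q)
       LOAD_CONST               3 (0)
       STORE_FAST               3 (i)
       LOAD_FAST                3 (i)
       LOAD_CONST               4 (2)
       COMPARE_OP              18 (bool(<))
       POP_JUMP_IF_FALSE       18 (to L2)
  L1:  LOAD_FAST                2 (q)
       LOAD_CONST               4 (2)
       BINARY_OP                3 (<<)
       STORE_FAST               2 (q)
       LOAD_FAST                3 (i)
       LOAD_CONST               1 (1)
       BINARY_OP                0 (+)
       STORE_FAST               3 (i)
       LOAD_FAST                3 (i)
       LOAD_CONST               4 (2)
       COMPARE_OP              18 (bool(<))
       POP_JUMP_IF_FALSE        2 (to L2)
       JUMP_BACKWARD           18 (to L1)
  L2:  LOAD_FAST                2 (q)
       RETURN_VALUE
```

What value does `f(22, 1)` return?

-16

LOAD_FAST b → push 1. Stack: [1]
LOAD_CONST → push 1. Stack: [1, 1]
BINARY_OP * → 1 * 1 = 1. Stack: [1]
LOAD_FAST a → push 22. Stack: [1, 22]
LOAD_CONST → push 3. Stack: [1, 22, 3]
BINARY_OP >> → 22 >> 3 = 2. Stack: [1, 2]
BINARY_OP - → 1 - 2 = -1. Stack: [-1]
STORE_FAST q → q=-1. Stack: []
LOAD_CONST → push 0. Stack: [0]
STORE_FAST i → i=0. Stack: []
LOAD_FAST i → push 0. Stack: [0]
LOAD_CONST → push 2. Stack: [0, 2]
COMPARE_OP bool(<) → 0 vs 2 = True. Stack: [True]
POP_JUMP_IF_FALSE → pop True; no jump. Stack: []
LOAD_FAST q → push -1. Stack: [-1]
LOAD_CONST → push 2. Stack: [-1, 2]
BINARY_OP << → -1 << 2 = -4. Stack: [-4]
STORE_FAST q → q=-4. Stack: []
LOAD_FAST i → push 0. Stack: [0]
LOAD_CONST → push 1. Stack: [0, 1]
BINARY_OP + → 0 + 1 = 1. Stack: [1]
STORE_FAST i → i=1. Stack: []
LOAD_FAST i → push 1. Stack: [1]
LOAD_CONST → push 2. Stack: [1, 2]
COMPARE_OP bool(<) → 1 vs 2 = True. Stack: [True]
POP_JUMP_IF_FALSE → pop True; no jump. Stack: []
LOAD_FAST q → push -4. Stack: [-4]
LOAD_CONST → push 2. Stack: [-4, 2]
BINARY_OP << → -4 << 2 = -16. Stack: [-16]
STORE_FAST q → q=-16. Stack: []
LOAD_FAST i → push 1. Stack: [1]
LOAD_CONST → push 1. Stack: [1, 1]
BINARY_OP + → 1 + 1 = 2. Stack: [2]
STORE_FAST i → i=2. Stack: []
LOAD_FAST i → push 2. Stack: [2]
LOAD_CONST → push 2. Stack: [2, 2]
COMPARE_OP bool(<) → 2 vs 2 = False. Stack: [False]
POP_JUMP_IF_FALSE → pop False; jump. Stack: []
LOAD_FAST q → push -16. Stack: [-16]
RETURN_VALUE → return -16.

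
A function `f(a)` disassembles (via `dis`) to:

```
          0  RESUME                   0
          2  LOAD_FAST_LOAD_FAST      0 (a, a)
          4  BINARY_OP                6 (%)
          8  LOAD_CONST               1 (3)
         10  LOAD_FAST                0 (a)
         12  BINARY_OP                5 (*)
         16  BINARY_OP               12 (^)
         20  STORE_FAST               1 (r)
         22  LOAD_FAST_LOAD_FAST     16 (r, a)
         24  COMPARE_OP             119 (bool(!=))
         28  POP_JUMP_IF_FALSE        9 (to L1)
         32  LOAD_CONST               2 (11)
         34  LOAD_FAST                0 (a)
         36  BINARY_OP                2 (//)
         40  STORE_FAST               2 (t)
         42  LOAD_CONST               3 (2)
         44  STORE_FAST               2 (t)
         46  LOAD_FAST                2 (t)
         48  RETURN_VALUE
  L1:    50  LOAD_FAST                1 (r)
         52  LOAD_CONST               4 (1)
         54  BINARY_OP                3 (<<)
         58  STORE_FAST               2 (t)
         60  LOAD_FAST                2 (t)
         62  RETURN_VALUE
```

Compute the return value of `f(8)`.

2

LOAD_FAST_LOAD_FAST a,a → push 8,8. Stack: [8, 8]
BINARY_OP % → 8 % 8 = 0. Stack: [0]
LOAD_CONST → push 3. Stack: [0, 3]
LOAD_FAST a → push 8. Stack: [0, 3, 8]
BINARY_OP * → 3 * 8 = 24. Stack: [0, 24]
BINARY_OP ^ → 0 ^ 24 = 24. Stack: [24]
STORE_FAST r → r=24. Stack: []
LOAD_FAST_LOAD_FAST r,a → push 24,8. Stack: [24, 8]
COMPARE_OP bool(!=) → 24 vs 8 = True. Stack: [True]
POP_JUMP_IF_FALSE → pop True; no jump. Stack: []
LOAD_CONST → push 11. Stack: [11]
LOAD_FAST a → push 8. Stack: [11, 8]
BINARY_OP // → 11 // 8 = 1. Stack: [1]
STORE_FAST t → t=1. Stack: []
LOAD_CONST → push 2. Stack: [2]
STORE_FAST t → t=2. Stack: []
LOAD_FAST t → push 2. Stack: [2]
RETURN_VALUE → return 2.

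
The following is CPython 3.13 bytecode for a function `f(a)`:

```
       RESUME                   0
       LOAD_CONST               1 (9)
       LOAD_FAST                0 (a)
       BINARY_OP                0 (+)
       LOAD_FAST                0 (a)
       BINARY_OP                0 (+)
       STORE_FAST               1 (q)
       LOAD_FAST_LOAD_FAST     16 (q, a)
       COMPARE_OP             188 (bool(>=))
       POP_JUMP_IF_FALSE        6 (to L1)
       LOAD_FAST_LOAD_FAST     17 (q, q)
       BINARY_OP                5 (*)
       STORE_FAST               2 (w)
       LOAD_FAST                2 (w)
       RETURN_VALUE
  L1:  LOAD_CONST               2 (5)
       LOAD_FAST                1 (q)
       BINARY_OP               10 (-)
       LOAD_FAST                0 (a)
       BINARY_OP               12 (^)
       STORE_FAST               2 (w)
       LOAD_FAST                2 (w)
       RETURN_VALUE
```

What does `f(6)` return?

LOAD_CONST → push 9. Stack: [9]
LOAD_FAST a → push 6. Stack: [9, 6]
BINARY_OP + → 9 + 6 = 15. Stack: [15]
LOAD_FAST a → push 6. Stack: [15, 6]
BINARY_OP + → 15 + 6 = 21. Stack: [21]
STORE_FAST q → q=21. Stack: []
LOAD_FAST_LOAD_FAST q,a → push 21,6. Stack: [21, 6]
COMPARE_OP bool(>=) → 21 vs 6 = True. Stack: [True]
POP_JUMP_IF_FALSE → pop True; no jump. Stack: []
LOAD_FAST_LOAD_FAST q,q → push 21,21. Stack: [21, 21]
BINARY_OP * → 21 * 21 = 441. Stack: [441]
STORE_FAST w → w=441. Stack: []
LOAD_FAST w → push 441. Stack: [441]
RETURN_VALUE → return 441.

441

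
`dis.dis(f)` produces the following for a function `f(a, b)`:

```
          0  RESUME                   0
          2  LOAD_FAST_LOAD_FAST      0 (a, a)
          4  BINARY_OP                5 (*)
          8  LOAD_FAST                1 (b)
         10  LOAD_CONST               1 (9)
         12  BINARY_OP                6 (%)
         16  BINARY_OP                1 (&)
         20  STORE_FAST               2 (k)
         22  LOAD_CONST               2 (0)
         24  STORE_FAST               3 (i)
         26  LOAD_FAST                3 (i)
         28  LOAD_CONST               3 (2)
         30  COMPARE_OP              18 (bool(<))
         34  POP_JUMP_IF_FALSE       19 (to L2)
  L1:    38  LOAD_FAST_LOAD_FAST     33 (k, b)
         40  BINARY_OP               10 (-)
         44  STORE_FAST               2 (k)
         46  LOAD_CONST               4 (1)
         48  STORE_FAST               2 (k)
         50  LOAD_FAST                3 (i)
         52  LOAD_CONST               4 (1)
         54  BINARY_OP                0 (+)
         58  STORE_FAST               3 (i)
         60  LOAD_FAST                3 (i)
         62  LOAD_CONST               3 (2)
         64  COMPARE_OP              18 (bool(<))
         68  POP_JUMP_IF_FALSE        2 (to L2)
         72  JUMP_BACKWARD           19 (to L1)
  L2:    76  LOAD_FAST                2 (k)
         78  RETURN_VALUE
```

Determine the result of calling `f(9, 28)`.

1

LOAD_FAST_LOAD_FAST a,a → push 9,9. Stack: [9, 9]
BINARY_OP * → 9 * 9 = 81. Stack: [81]
LOAD_FAST b → push 28. Stack: [81, 28]
LOAD_CONST → push 9. Stack: [81, 28, 9]
BINARY_OP % → 28 % 9 = 1. Stack: [81, 1]
BINARY_OP & → 81 & 1 = 1. Stack: [1]
STORE_FAST k → k=1. Stack: []
LOAD_CONST → push 0. Stack: [0]
STORE_FAST i → i=0. Stack: []
LOAD_FAST i → push 0. Stack: [0]
LOAD_CONST → push 2. Stack: [0, 2]
COMPARE_OP bool(<) → 0 vs 2 = True. Stack: [True]
POP_JUMP_IF_FALSE → pop True; no jump. Stack: []
LOAD_FAST_LOAD_FAST k,b → push 1,28. Stack: [1, 28]
BINARY_OP - → 1 - 28 = -27. Stack: [-27]
STORE_FAST k → k=-27. Stack: []
LOAD_CONST → push 1. Stack: [1]
STORE_FAST k → k=1. Stack: []
LOAD_FAST i → push 0. Stack: [0]
LOAD_CONST → push 1. Stack: [0, 1]
BINARY_OP + → 0 + 1 = 1. Stack: [1]
STORE_FAST i → i=1. Stack: []
LOAD_FAST i → push 1. Stack: [1]
LOAD_CONST → push 2. Stack: [1, 2]
COMPARE_OP bool(<) → 1 vs 2 = True. Stack: [True]
POP_JUMP_IF_FALSE → pop True; no jump. Stack: []
LOAD_FAST_LOAD_FAST k,b → push 1,28. Stack: [1, 28]
BINARY_OP - → 1 - 28 = -27. Stack: [-27]
STORE_FAST k → k=-27. Stack: []
LOAD_CONST → push 1. Stack: [1]
STORE_FAST k → k=1. Stack: []
LOAD_FAST i → push 1. Stack: [1]
LOAD_CONST → push 1. Stack: [1, 1]
BINARY_OP + → 1 + 1 = 2. Stack: [2]
STORE_FAST i → i=2. Stack: []
LOAD_FAST i → push 2. Stack: [2]
LOAD_CONST → push 2. Stack: [2, 2]
COMPARE_OP bool(<) → 2 vs 2 = False. Stack: [False]
POP_JUMP_IF_FALSE → pop False; jump. Stack: []
LOAD_FAST k → push 1. Stack: [1]
RETURN_VALUE → return 1.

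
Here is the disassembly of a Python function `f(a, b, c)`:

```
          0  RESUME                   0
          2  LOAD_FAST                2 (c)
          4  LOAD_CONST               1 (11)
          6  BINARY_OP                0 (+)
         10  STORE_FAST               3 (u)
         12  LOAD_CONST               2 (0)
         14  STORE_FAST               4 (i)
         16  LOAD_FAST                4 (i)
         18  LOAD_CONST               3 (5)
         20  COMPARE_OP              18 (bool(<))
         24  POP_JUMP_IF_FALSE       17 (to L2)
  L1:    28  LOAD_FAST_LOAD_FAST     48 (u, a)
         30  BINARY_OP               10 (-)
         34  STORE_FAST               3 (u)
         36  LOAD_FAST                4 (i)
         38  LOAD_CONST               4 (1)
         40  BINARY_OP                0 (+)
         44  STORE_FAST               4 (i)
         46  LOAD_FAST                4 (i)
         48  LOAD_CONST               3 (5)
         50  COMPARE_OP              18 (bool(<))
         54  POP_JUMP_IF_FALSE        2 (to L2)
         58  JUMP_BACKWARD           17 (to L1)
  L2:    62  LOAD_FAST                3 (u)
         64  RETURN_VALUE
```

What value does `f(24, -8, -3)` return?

LOAD_FAST c → push -3
LOAD_CONST → push 11
BINARY_OP + → -3 + 11 = 8
STORE_FAST u → u=8
LOAD_CONST → push 0
STORE_FAST i → i=0
LOAD_FAST i → push 0
LOAD_CONST → push 5
COMPARE_OP bool(<) → 0 vs 5 = True
POP_JUMP_IF_FALSE → pop True; no jump
LOAD_FAST_LOAD_FAST u,a → push 8,24
BINARY_OP - → 8 - 24 = -16
STORE_FAST u → u=-16
LOAD_FAST i → push 0
LOAD_CONST → push 1
BINARY_OP + → 0 + 1 = 1
STORE_FAST i → i=1
LOAD_FAST i → push 1
LOAD_CONST → push 5
COMPARE_OP bool(<) → 1 vs 5 = True
POP_JUMP_IF_FALSE → pop True; no jump
LOAD_FAST_LOAD_FAST u,a → push -16,24
BINARY_OP - → -16 - 24 = -40
STORE_FAST u → u=-40
LOAD_FAST i → push 1
LOAD_CONST → push 1
BINARY_OP + → 1 + 1 = 2
STORE_FAST i → i=2
LOAD_FAST i → push 2
LOAD_CONST → push 5
COMPARE_OP bool(<) → 2 vs 5 = True
POP_JUMP_IF_FALSE → pop True; no jump
LOAD_FAST_LOAD_FAST u,a → push -40,24
BINARY_OP - → -40 - 24 = -64
STORE_FAST u → u=-64
LOAD_FAST i → push 2
LOAD_CONST → push 1
BINARY_OP + → 2 + 1 = 3
STORE_FAST i → i=3
LOAD_FAST i → push 3
LOAD_CONST → push 5
COMPARE_OP bool(<) → 3 vs 5 = True
POP_JUMP_IF_FALSE → pop True; no jump
LOAD_FAST_LOAD_FAST u,a → push -64,24
BINARY_OP - → -64 - 24 = -88
STORE_FAST u → u=-88
LOAD_FAST i → push 3
LOAD_CONST → push 1
BINARY_OP + → 3 + 1 = 4
STORE_FAST i → i=4
LOAD_FAST i → push 4
LOAD_CONST → push 5
COMPARE_OP bool(<) → 4 vs 5 = True
POP_JUMP_IF_FALSE → pop True; no jump
LOAD_FAST_LOAD_FAST u,a → push -88,24
BINARY_OP - → -88 - 24 = -112
STORE_FAST u → u=-112
LOAD_FAST i → push 4
LOAD_CONST → push 1
BINARY_OP + → 4 + 1 = 5
STORE_FAST i → i=5
LOAD_FAST i → push 5
LOAD_CONST → push 5
COMPARE_OP bool(<) → 5 vs 5 = False
POP_JUMP_IF_FALSE → pop False; jump
LOAD_FAST u → push -112
RETURN_VALUE → return -112.

-112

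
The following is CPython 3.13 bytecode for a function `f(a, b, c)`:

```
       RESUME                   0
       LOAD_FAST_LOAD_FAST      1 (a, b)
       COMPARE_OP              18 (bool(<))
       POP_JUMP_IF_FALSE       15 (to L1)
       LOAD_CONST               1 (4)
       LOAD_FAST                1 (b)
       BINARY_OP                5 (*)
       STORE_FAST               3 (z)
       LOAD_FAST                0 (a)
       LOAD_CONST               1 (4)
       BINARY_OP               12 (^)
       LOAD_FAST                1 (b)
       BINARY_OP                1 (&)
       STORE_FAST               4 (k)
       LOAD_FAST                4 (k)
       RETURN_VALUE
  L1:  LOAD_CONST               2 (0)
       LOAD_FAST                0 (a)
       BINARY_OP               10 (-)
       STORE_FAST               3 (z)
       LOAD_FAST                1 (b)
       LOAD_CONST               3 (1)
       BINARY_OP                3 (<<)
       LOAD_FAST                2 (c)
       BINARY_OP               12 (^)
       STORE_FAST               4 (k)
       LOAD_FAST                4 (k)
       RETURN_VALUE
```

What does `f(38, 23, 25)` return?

LOAD_FAST_LOAD_FAST a,b → push 38,23. Stack: [38, 23]
COMPARE_OP bool(<) → 38 vs 23 = False. Stack: [False]
POP_JUMP_IF_FALSE → pop False; jump. Stack: []
LOAD_CONST → push 0. Stack: [0]
LOAD_FAST a → push 38. Stack: [0, 38]
BINARY_OP - → 0 - 38 = -38. Stack: [-38]
STORE_FAST z → z=-38. Stack: []
LOAD_FAST b → push 23. Stack: [23]
LOAD_CONST → push 1. Stack: [23, 1]
BINARY_OP << → 23 << 1 = 46. Stack: [46]
LOAD_FAST c → push 25. Stack: [46, 25]
BINARY_OP ^ → 46 ^ 25 = 55. Stack: [55]
STORE_FAST k → k=55. Stack: []
LOAD_FAST k → push 55. Stack: [55]
RETURN_VALUE → return 55.

55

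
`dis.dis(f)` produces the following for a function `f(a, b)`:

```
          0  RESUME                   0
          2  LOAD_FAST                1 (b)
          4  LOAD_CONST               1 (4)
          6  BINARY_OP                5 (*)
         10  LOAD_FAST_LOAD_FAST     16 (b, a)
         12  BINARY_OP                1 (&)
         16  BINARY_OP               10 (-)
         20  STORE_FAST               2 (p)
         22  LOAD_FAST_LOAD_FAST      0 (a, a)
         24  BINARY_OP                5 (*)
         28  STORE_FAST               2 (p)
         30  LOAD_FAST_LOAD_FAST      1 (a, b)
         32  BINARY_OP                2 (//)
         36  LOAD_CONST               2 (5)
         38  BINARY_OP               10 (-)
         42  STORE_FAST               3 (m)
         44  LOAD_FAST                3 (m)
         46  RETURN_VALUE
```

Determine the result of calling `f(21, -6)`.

LOAD_FAST b → push -6. Stack: [-6]
LOAD_CONST → push 4. Stack: [-6, 4]
BINARY_OP * → -6 * 4 = -24. Stack: [-24]
LOAD_FAST_LOAD_FAST b,a → push -6,21. Stack: [-24, -6, 21]
BINARY_OP & → -6 & 21 = 16. Stack: [-24, 16]
BINARY_OP - → -24 - 16 = -40. Stack: [-40]
STORE_FAST p → p=-40. Stack: []
LOAD_FAST_LOAD_FAST a,a → push 21,21. Stack: [21, 21]
BINARY_OP * → 21 * 21 = 441. Stack: [441]
STORE_FAST p → p=441. Stack: []
LOAD_FAST_LOAD_FAST a,b → push 21,-6. Stack: [21, -6]
BINARY_OP // → 21 // -6 = -4. Stack: [-4]
LOAD_CONST → push 5. Stack: [-4, 5]
BINARY_OP - → -4 - 5 = -9. Stack: [-9]
STORE_FAST m → m=-9. Stack: []
LOAD_FAST m → push -9. Stack: [-9]
RETURN_VALUE → return -9.

-9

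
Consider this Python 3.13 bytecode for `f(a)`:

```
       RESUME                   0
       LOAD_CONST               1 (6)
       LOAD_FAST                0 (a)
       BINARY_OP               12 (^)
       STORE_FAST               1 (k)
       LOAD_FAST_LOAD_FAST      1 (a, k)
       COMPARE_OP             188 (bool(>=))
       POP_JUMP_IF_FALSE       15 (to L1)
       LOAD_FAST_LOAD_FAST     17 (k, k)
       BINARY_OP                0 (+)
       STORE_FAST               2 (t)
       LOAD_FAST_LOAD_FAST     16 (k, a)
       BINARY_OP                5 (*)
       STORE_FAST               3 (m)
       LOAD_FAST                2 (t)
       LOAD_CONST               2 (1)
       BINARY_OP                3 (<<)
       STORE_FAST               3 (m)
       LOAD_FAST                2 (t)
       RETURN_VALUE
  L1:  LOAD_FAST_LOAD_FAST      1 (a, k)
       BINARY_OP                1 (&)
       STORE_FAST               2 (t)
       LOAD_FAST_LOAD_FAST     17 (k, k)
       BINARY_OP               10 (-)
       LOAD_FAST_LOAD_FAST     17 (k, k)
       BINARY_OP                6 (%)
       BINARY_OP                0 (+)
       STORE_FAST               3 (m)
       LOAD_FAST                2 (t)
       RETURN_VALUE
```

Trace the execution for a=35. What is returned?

33

LOAD_CONST → push 6. Stack: [6]
LOAD_FAST a → push 35. Stack: [6, 35]
BINARY_OP ^ → 6 ^ 35 = 37. Stack: [37]
STORE_FAST k → k=37. Stack: []
LOAD_FAST_LOAD_FAST a,k → push 35,37. Stack: [35, 37]
COMPARE_OP bool(>=) → 35 vs 37 = False. Stack: [False]
POP_JUMP_IF_FALSE → pop False; jump. Stack: []
LOAD_FAST_LOAD_FAST a,k → push 35,37. Stack: [35, 37]
BINARY_OP & → 35 & 37 = 33. Stack: [33]
STORE_FAST t → t=33. Stack: []
LOAD_FAST_LOAD_FAST k,k → push 37,37. Stack: [37, 37]
BINARY_OP - → 37 - 37 = 0. Stack: [0]
LOAD_FAST_LOAD_FAST k,k → push 37,37. Stack: [0, 37, 37]
BINARY_OP % → 37 % 37 = 0. Stack: [0, 0]
BINARY_OP + → 0 + 0 = 0. Stack: [0]
STORE_FAST m → m=0. Stack: []
LOAD_FAST t → push 33. Stack: [33]
RETURN_VALUE → return 33.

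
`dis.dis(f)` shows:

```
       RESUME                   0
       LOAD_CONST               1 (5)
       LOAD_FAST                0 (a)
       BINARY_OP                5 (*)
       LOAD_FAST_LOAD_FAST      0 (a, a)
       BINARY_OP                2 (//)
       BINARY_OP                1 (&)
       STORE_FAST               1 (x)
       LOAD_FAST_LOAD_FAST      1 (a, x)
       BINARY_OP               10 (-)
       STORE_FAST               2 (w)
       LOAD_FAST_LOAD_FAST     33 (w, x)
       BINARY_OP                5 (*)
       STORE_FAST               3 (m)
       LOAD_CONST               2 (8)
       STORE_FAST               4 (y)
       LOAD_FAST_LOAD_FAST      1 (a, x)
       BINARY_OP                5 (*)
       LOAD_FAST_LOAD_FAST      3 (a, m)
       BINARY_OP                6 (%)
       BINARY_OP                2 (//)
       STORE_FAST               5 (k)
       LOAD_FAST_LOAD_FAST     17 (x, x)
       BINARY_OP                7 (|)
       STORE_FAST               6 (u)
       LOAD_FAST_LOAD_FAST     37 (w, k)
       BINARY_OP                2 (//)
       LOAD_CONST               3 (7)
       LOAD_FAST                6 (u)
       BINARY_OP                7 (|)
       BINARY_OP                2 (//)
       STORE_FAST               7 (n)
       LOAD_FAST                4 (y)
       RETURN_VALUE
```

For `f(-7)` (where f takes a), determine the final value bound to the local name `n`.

LOAD_CONST → push 5. Stack: [5]
LOAD_FAST a → push -7. Stack: [5, -7]
BINARY_OP * → 5 * -7 = -35. Stack: [-35]
LOAD_FAST_LOAD_FAST a,a → push -7,-7. Stack: [-35, -7, -7]
BINARY_OP // → -7 // -7 = 1. Stack: [-35, 1]
BINARY_OP & → -35 & 1 = 1. Stack: [1]
STORE_FAST x → x=1. Stack: []
LOAD_FAST_LOAD_FAST a,x → push -7,1. Stack: [-7, 1]
BINARY_OP - → -7 - 1 = -8. Stack: [-8]
STORE_FAST w → w=-8. Stack: []
LOAD_FAST_LOAD_FAST w,x → push -8,1. Stack: [-8, 1]
BINARY_OP * → -8 * 1 = -8. Stack: [-8]
STORE_FAST m → m=-8. Stack: []
LOAD_CONST → push 8. Stack: [8]
STORE_FAST y → y=8. Stack: []
LOAD_FAST_LOAD_FAST a,x → push -7,1. Stack: [-7, 1]
BINARY_OP * → -7 * 1 = -7. Stack: [-7]
LOAD_FAST_LOAD_FAST a,m → push -7,-8. Stack: [-7, -7, -8]
BINARY_OP % → -7 % -8 = -7. Stack: [-7, -7]
BINARY_OP // → -7 // -7 = 1. Stack: [1]
STORE_FAST k → k=1. Stack: []
LOAD_FAST_LOAD_FAST x,x → push 1,1. Stack: [1, 1]
BINARY_OP | → 1 | 1 = 1. Stack: [1]
STORE_FAST u → u=1. Stack: []
LOAD_FAST_LOAD_FAST w,k → push -8,1. Stack: [-8, 1]
BINARY_OP // → -8 // 1 = -8. Stack: [-8]
LOAD_CONST → push 7. Stack: [-8, 7]
LOAD_FAST u → push 1. Stack: [-8, 7, 1]
BINARY_OP | → 7 | 1 = 7. Stack: [-8, 7]
BINARY_OP // → -8 // 7 = -2. Stack: [-2]
STORE_FAST n → n=-2. Stack: []
LOAD_FAST y → push 8. Stack: [8]
RETURN_VALUE → return 8.

-2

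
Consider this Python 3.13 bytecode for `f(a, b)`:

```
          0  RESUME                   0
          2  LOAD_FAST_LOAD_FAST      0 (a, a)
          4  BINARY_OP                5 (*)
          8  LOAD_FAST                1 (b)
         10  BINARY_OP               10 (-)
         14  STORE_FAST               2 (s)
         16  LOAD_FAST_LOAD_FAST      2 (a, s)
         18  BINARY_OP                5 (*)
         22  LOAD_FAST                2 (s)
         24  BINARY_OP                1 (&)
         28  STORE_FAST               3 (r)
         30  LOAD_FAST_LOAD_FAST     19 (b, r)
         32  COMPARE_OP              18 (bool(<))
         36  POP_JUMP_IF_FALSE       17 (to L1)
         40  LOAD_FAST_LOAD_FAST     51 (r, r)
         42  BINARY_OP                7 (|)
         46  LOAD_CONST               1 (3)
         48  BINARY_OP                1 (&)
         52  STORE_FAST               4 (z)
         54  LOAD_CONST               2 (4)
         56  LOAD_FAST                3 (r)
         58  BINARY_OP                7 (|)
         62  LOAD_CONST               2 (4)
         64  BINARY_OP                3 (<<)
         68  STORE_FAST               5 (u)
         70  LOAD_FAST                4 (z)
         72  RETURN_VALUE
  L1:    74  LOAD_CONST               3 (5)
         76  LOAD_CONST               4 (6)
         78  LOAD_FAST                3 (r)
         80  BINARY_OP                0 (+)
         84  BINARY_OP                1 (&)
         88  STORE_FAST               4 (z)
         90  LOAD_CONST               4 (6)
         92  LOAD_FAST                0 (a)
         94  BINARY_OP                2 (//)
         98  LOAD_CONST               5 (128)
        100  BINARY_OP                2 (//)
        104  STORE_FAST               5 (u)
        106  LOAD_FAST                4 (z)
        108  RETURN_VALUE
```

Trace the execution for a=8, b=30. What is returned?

4

LOAD_FAST_LOAD_FAST a,a → push 8,8. Stack: [8, 8]
BINARY_OP * → 8 * 8 = 64. Stack: [64]
LOAD_FAST b → push 30. Stack: [64, 30]
BINARY_OP - → 64 - 30 = 34. Stack: [34]
STORE_FAST s → s=34. Stack: []
LOAD_FAST_LOAD_FAST a,s → push 8,34. Stack: [8, 34]
BINARY_OP * → 8 * 34 = 272. Stack: [272]
LOAD_FAST s → push 34. Stack: [272, 34]
BINARY_OP & → 272 & 34 = 0. Stack: [0]
STORE_FAST r → r=0. Stack: []
LOAD_FAST_LOAD_FAST b,r → push 30,0. Stack: [30, 0]
COMPARE_OP bool(<) → 30 vs 0 = False. Stack: [False]
POP_JUMP_IF_FALSE → pop False; jump. Stack: []
LOAD_CONST → push 5. Stack: [5]
LOAD_CONST → push 6. Stack: [5, 6]
LOAD_FAST r → push 0. Stack: [5, 6, 0]
BINARY_OP + → 6 + 0 = 6. Stack: [5, 6]
BINARY_OP & → 5 & 6 = 4. Stack: [4]
STORE_FAST z → z=4. Stack: []
LOAD_CONST → push 6. Stack: [6]
LOAD_FAST a → push 8. Stack: [6, 8]
BINARY_OP // → 6 // 8 = 0. Stack: [0]
LOAD_CONST → push 128. Stack: [0, 128]
BINARY_OP // → 0 // 128 = 0. Stack: [0]
STORE_FAST u → u=0. Stack: []
LOAD_FAST z → push 4. Stack: [4]
RETURN_VALUE → return 4.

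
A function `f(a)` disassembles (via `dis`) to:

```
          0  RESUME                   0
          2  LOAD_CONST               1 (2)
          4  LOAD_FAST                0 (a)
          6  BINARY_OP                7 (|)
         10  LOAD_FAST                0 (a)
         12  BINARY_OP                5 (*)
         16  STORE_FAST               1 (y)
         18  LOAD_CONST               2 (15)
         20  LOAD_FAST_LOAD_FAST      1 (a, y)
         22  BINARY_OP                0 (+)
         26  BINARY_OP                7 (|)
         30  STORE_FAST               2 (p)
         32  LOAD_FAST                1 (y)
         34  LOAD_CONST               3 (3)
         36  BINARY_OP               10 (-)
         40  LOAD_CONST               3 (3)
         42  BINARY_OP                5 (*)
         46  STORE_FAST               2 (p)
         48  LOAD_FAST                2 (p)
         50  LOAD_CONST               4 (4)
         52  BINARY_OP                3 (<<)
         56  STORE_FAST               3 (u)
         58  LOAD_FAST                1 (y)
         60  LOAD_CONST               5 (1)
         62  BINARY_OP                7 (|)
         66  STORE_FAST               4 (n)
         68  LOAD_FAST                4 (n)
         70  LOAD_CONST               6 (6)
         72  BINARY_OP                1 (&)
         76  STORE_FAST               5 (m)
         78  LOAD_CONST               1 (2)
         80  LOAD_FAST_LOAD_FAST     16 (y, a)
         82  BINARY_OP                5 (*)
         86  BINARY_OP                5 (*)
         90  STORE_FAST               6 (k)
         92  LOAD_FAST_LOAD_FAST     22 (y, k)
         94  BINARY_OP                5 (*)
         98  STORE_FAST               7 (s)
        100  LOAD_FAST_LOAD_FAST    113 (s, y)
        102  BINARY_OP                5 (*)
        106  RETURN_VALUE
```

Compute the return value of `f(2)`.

LOAD_CONST → push 2. Stack: [2]
LOAD_FAST a → push 2. Stack: [2, 2]
BINARY_OP | → 2 | 2 = 2. Stack: [2]
LOAD_FAST a → push 2. Stack: [2, 2]
BINARY_OP * → 2 * 2 = 4. Stack: [4]
STORE_FAST y → y=4. Stack: []
LOAD_CONST → push 15. Stack: [15]
LOAD_FAST_LOAD_FAST a,y → push 2,4. Stack: [15, 2, 4]
BINARY_OP + → 2 + 4 = 6. Stack: [15, 6]
BINARY_OP | → 15 | 6 = 15. Stack: [15]
STORE_FAST p → p=15. Stack: []
LOAD_FAST y → push 4. Stack: [4]
LOAD_CONST → push 3. Stack: [4, 3]
BINARY_OP - → 4 - 3 = 1. Stack: [1]
LOAD_CONST → push 3. Stack: [1, 3]
BINARY_OP * → 1 * 3 = 3. Stack: [3]
STORE_FAST p → p=3. Stack: []
LOAD_FAST p → push 3. Stack: [3]
LOAD_CONST → push 4. Stack: [3, 4]
BINARY_OP << → 3 << 4 = 48. Stack: [48]
STORE_FAST u → u=48. Stack: []
LOAD_FAST y → push 4. Stack: [4]
LOAD_CONST → push 1. Stack: [4, 1]
BINARY_OP | → 4 | 1 = 5. Stack: [5]
STORE_FAST n → n=5. Stack: []
LOAD_FAST n → push 5. Stack: [5]
LOAD_CONST → push 6. Stack: [5, 6]
BINARY_OP & → 5 & 6 = 4. Stack: [4]
STORE_FAST m → m=4. Stack: []
LOAD_CONST → push 2. Stack: [2]
LOAD_FAST_LOAD_FAST y,a → push 4,2. Stack: [2, 4, 2]
BINARY_OP * → 4 * 2 = 8. Stack: [2, 8]
BINARY_OP * → 2 * 8 = 16. Stack: [16]
STORE_FAST k → k=16. Stack: []
LOAD_FAST_LOAD_FAST y,k → push 4,16. Stack: [4, 16]
BINARY_OP * → 4 * 16 = 64. Stack: [64]
STORE_FAST s → s=64. Stack: []
LOAD_FAST_LOAD_FAST s,y → push 64,4. Stack: [64, 4]
BINARY_OP * → 64 * 4 = 256. Stack: [256]
RETURN_VALUE → return 256.

256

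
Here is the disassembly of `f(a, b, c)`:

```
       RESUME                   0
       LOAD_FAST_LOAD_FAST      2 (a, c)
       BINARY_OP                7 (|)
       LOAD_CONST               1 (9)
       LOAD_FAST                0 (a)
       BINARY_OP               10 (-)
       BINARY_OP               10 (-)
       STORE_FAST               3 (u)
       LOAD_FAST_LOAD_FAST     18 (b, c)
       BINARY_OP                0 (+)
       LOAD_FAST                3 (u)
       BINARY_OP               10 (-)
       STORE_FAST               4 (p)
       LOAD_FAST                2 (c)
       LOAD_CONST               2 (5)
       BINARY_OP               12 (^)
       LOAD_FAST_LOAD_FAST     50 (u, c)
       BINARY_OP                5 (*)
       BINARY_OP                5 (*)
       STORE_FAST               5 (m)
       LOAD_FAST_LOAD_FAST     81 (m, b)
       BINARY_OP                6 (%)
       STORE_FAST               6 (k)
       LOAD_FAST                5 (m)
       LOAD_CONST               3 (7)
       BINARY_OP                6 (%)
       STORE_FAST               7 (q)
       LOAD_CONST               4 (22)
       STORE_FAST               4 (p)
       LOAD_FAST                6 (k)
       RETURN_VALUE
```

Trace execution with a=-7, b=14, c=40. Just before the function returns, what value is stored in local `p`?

22

LOAD_FAST_LOAD_FAST a,c → push -7,40. Stack: [-7, 40]
BINARY_OP | → -7 | 40 = -7. Stack: [-7]
LOAD_CONST → push 9. Stack: [-7, 9]
LOAD_FAST a → push -7. Stack: [-7, 9, -7]
BINARY_OP - → 9 - -7 = 16. Stack: [-7, 16]
BINARY_OP - → -7 - 16 = -23. Stack: [-23]
STORE_FAST u → u=-23. Stack: []
LOAD_FAST_LOAD_FAST b,c → push 14,40. Stack: [14, 40]
BINARY_OP + → 14 + 40 = 54. Stack: [54]
LOAD_FAST u → push -23. Stack: [54, -23]
BINARY_OP - → 54 - -23 = 77. Stack: [77]
STORE_FAST p → p=77. Stack: []
LOAD_FAST c → push 40. Stack: [40]
LOAD_CONST → push 5. Stack: [40, 5]
BINARY_OP ^ → 40 ^ 5 = 45. Stack: [45]
LOAD_FAST_LOAD_FAST u,c → push -23,40. Stack: [45, -23, 40]
BINARY_OP * → -23 * 40 = -920. Stack: [45, -920]
BINARY_OP * → 45 * -920 = -41400. Stack: [-41400]
STORE_FAST m → m=-41400. Stack: []
LOAD_FAST_LOAD_FAST m,b → push -41400,14. Stack: [-41400, 14]
BINARY_OP % → -41400 % 14 = 12. Stack: [12]
STORE_FAST k → k=12. Stack: []
LOAD_FAST m → push -41400. Stack: [-41400]
LOAD_CONST → push 7. Stack: [-41400, 7]
BINARY_OP % → -41400 % 7 = 5. Stack: [5]
STORE_FAST q → q=5. Stack: []
LOAD_CONST → push 22. Stack: [22]
STORE_FAST p → p=22. Stack: []
LOAD_FAST k → push 12. Stack: [12]
RETURN_VALUE → return 12.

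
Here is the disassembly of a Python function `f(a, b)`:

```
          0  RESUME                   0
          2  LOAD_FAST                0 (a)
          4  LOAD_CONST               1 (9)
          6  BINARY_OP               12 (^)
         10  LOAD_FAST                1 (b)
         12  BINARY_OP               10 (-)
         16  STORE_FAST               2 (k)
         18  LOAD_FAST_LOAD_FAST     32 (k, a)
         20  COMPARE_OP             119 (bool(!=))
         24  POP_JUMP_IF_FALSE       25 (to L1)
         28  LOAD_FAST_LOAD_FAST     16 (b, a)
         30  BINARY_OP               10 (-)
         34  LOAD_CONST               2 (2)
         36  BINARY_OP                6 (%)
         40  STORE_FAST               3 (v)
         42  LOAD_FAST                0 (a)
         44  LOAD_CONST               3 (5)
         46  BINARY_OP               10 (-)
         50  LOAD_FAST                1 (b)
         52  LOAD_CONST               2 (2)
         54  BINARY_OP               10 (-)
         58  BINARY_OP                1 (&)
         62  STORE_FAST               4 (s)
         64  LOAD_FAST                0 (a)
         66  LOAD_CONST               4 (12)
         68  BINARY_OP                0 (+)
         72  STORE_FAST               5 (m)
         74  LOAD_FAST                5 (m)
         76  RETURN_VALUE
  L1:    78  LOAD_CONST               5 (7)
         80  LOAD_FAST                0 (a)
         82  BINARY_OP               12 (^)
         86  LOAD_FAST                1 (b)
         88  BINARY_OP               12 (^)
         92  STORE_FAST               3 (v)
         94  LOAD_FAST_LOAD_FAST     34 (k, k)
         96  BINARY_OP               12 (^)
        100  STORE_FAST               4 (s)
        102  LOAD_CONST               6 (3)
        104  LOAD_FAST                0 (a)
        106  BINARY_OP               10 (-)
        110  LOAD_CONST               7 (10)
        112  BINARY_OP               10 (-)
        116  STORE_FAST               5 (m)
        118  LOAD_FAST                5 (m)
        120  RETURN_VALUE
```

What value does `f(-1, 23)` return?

11

LOAD_FAST a → push -1. Stack: [-1]
LOAD_CONST → push 9. Stack: [-1, 9]
BINARY_OP ^ → -1 ^ 9 = -10. Stack: [-10]
LOAD_FAST b → push 23. Stack: [-10, 23]
BINARY_OP - → -10 - 23 = -33. Stack: [-33]
STORE_FAST k → k=-33. Stack: []
LOAD_FAST_LOAD_FAST k,a → push -33,-1. Stack: [-33, -1]
COMPARE_OP bool(!=) → -33 vs -1 = True. Stack: [True]
POP_JUMP_IF_FALSE → pop True; no jump. Stack: []
LOAD_FAST_LOAD_FAST b,a → push 23,-1. Stack: [23, -1]
BINARY_OP - → 23 - -1 = 24. Stack: [24]
LOAD_CONST → push 2. Stack: [24, 2]
BINARY_OP % → 24 % 2 = 0. Stack: [0]
STORE_FAST v → v=0. Stack: []
LOAD_FAST a → push -1. Stack: [-1]
LOAD_CONST → push 5. Stack: [-1, 5]
BINARY_OP - → -1 - 5 = -6. Stack: [-6]
LOAD_FAST b → push 23. Stack: [-6, 23]
LOAD_CONST → push 2. Stack: [-6, 23, 2]
BINARY_OP - → 23 - 2 = 21. Stack: [-6, 21]
BINARY_OP & → -6 & 21 = 16. Stack: [16]
STORE_FAST s → s=16. Stack: []
LOAD_FAST a → push -1. Stack: [-1]
LOAD_CONST → push 12. Stack: [-1, 12]
BINARY_OP + → -1 + 12 = 11. Stack: [11]
STORE_FAST m → m=11. Stack: []
LOAD_FAST m → push 11. Stack: [11]
RETURN_VALUE → return 11.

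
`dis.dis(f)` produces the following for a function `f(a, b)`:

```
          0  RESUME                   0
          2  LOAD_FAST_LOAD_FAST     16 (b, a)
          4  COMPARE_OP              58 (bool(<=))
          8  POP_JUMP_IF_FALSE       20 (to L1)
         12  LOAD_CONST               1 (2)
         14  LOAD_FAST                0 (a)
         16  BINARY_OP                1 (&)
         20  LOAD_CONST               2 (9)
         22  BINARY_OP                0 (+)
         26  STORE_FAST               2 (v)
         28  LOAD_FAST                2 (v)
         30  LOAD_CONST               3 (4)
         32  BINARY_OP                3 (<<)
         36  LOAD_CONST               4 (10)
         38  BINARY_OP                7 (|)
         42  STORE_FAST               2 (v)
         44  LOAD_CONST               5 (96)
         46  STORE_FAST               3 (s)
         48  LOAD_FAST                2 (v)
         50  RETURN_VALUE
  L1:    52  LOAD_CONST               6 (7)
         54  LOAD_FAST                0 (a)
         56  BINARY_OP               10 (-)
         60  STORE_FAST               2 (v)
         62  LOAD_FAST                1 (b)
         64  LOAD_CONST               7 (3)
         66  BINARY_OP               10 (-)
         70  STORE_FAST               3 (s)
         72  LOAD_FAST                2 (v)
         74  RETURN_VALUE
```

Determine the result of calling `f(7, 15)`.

0

LOAD_FAST_LOAD_FAST b,a → push 15,7. Stack: [15, 7]
COMPARE_OP bool(<=) → 15 vs 7 = False. Stack: [False]
POP_JUMP_IF_FALSE → pop False; jump. Stack: []
LOAD_CONST → push 7. Stack: [7]
LOAD_FAST a → push 7. Stack: [7, 7]
BINARY_OP - → 7 - 7 = 0. Stack: [0]
STORE_FAST v → v=0. Stack: []
LOAD_FAST b → push 15. Stack: [15]
LOAD_CONST → push 3. Stack: [15, 3]
BINARY_OP - → 15 - 3 = 12. Stack: [12]
STORE_FAST s → s=12. Stack: []
LOAD_FAST v → push 0. Stack: [0]
RETURN_VALUE → return 0.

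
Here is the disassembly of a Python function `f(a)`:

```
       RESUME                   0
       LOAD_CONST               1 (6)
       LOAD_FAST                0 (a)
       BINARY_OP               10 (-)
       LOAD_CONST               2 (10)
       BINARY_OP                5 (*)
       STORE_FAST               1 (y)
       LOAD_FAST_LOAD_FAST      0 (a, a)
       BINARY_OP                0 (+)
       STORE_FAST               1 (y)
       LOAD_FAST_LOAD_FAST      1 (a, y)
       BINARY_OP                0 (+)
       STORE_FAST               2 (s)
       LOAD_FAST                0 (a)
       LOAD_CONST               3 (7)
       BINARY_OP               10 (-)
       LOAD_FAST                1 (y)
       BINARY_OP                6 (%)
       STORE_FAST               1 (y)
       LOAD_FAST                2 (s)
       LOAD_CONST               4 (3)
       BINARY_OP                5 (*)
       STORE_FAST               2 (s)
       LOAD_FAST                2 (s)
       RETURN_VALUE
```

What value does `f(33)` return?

LOAD_CONST → push 6. Stack: [6]
LOAD_FAST a → push 33. Stack: [6, 33]
BINARY_OP - → 6 - 33 = -27. Stack: [-27]
LOAD_CONST → push 10. Stack: [-27, 10]
BINARY_OP * → -27 * 10 = -270. Stack: [-270]
STORE_FAST y → y=-270. Stack: []
LOAD_FAST_LOAD_FAST a,a → push 33,33. Stack: [33, 33]
BINARY_OP + → 33 + 33 = 66. Stack: [66]
STORE_FAST y → y=66. Stack: []
LOAD_FAST_LOAD_FAST a,y → push 33,66. Stack: [33, 66]
BINARY_OP + → 33 + 66 = 99. Stack: [99]
STORE_FAST s → s=99. Stack: []
LOAD_FAST a → push 33. Stack: [33]
LOAD_CONST → push 7. Stack: [33, 7]
BINARY_OP - → 33 - 7 = 26. Stack: [26]
LOAD_FAST y → push 66. Stack: [26, 66]
BINARY_OP % → 26 % 66 = 26. Stack: [26]
STORE_FAST y → y=26. Stack: []
LOAD_FAST s → push 99. Stack: [99]
LOAD_CONST → push 3. Stack: [99, 3]
BINARY_OP * → 99 * 3 = 297. Stack: [297]
STORE_FAST s → s=297. Stack: []
LOAD_FAST s → push 297. Stack: [297]
RETURN_VALUE → return 297.

297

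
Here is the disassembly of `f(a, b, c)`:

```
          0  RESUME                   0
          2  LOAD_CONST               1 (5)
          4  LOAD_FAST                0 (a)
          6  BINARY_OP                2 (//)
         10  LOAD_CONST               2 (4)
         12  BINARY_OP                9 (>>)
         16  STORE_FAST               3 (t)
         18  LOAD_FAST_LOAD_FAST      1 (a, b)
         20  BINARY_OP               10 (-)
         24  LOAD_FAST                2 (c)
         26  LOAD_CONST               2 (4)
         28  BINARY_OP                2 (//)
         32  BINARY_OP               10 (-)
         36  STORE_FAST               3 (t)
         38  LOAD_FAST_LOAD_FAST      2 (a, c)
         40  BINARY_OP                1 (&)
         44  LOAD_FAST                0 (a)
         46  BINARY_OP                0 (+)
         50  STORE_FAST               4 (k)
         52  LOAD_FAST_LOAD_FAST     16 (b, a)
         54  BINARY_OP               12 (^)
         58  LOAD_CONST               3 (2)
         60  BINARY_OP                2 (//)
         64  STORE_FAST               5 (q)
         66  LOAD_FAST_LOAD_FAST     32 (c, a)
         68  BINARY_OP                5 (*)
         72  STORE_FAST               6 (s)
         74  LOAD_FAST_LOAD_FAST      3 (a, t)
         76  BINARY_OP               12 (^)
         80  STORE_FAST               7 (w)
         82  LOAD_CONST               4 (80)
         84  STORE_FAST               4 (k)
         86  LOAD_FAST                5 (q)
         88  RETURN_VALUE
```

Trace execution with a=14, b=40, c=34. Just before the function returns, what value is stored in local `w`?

LOAD_CONST → push 5. Stack: [5]
LOAD_FAST a → push 14. Stack: [5, 14]
BINARY_OP // → 5 // 14 = 0. Stack: [0]
LOAD_CONST → push 4. Stack: [0, 4]
BINARY_OP >> → 0 >> 4 = 0. Stack: [0]
STORE_FAST t → t=0. Stack: []
LOAD_FAST_LOAD_FAST a,b → push 14,40. Stack: [14, 40]
BINARY_OP - → 14 - 40 = -26. Stack: [-26]
LOAD_FAST c → push 34. Stack: [-26, 34]
LOAD_CONST → push 4. Stack: [-26, 34, 4]
BINARY_OP // → 34 // 4 = 8. Stack: [-26, 8]
BINARY_OP - → -26 - 8 = -34. Stack: [-34]
STORE_FAST t → t=-34. Stack: []
LOAD_FAST_LOAD_FAST a,c → push 14,34. Stack: [14, 34]
BINARY_OP & → 14 & 34 = 2. Stack: [2]
LOAD_FAST a → push 14. Stack: [2, 14]
BINARY_OP + → 2 + 14 = 16. Stack: [16]
STORE_FAST k → k=16. Stack: []
LOAD_FAST_LOAD_FAST b,a → push 40,14. Stack: [40, 14]
BINARY_OP ^ → 40 ^ 14 = 38. Stack: [38]
LOAD_CONST → push 2. Stack: [38, 2]
BINARY_OP // → 38 // 2 = 19. Stack: [19]
STORE_FAST q → q=19. Stack: []
LOAD_FAST_LOAD_FAST c,a → push 34,14. Stack: [34, 14]
BINARY_OP * → 34 * 14 = 476. Stack: [476]
STORE_FAST s → s=476. Stack: []
LOAD_FAST_LOAD_FAST a,t → push 14,-34. Stack: [14, -34]
BINARY_OP ^ → 14 ^ -34 = -48. Stack: [-48]
STORE_FAST w → w=-48. Stack: []
LOAD_CONST → push 80. Stack: [80]
STORE_FAST k → k=80. Stack: []
LOAD_FAST q → push 19. Stack: [19]
RETURN_VALUE → return 19.

-48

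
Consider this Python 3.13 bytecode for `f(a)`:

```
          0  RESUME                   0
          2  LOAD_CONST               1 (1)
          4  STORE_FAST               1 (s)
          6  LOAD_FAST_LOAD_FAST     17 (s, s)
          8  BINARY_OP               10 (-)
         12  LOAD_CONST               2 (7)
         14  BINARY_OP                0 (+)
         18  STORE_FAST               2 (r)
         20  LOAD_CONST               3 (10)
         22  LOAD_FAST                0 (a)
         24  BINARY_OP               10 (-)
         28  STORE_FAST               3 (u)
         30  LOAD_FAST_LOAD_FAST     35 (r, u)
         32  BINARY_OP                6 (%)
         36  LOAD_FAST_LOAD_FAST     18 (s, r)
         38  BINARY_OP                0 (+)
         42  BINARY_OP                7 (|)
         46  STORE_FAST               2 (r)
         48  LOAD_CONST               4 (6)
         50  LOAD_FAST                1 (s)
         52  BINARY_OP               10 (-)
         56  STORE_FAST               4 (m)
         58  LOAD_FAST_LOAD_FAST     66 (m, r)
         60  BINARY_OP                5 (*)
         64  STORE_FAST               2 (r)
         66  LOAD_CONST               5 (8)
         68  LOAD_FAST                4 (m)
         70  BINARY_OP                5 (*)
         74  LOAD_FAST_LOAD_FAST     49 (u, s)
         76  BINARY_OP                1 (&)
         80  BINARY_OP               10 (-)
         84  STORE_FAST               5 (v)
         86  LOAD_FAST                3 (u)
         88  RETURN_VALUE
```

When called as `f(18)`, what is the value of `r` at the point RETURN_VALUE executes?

LOAD_CONST → push 1. Stack: [1]
STORE_FAST s → s=1. Stack: []
LOAD_FAST_LOAD_FAST s,s → push 1,1. Stack: [1, 1]
BINARY_OP - → 1 - 1 = 0. Stack: [0]
LOAD_CONST → push 7. Stack: [0, 7]
BINARY_OP + → 0 + 7 = 7. Stack: [7]
STORE_FAST r → r=7. Stack: []
LOAD_CONST → push 10. Stack: [10]
LOAD_FAST a → push 18. Stack: [10, 18]
BINARY_OP - → 10 - 18 = -8. Stack: [-8]
STORE_FAST u → u=-8. Stack: []
LOAD_FAST_LOAD_FAST r,u → push 7,-8. Stack: [7, -8]
BINARY_OP % → 7 % -8 = -1. Stack: [-1]
LOAD_FAST_LOAD_FAST s,r → push 1,7. Stack: [-1, 1, 7]
BINARY_OP + → 1 + 7 = 8. Stack: [-1, 8]
BINARY_OP | → -1 | 8 = -1. Stack: [-1]
STORE_FAST r → r=-1. Stack: []
LOAD_CONST → push 6. Stack: [6]
LOAD_FAST s → push 1. Stack: [6, 1]
BINARY_OP - → 6 - 1 = 5. Stack: [5]
STORE_FAST m → m=5. Stack: []
LOAD_FAST_LOAD_FAST m,r → push 5,-1. Stack: [5, -1]
BINARY_OP * → 5 * -1 = -5. Stack: [-5]
STORE_FAST r → r=-5. Stack: []
LOAD_CONST → push 8. Stack: [8]
LOAD_FAST m → push 5. Stack: [8, 5]
BINARY_OP * → 8 * 5 = 40. Stack: [40]
LOAD_FAST_LOAD_FAST u,s → push -8,1. Stack: [40, -8, 1]
BINARY_OP & → -8 & 1 = 0. Stack: [40, 0]
BINARY_OP - → 40 - 0 = 40. Stack: [40]
STORE_FAST v → v=40. Stack: []
LOAD_FAST u → push -8. Stack: [-8]
RETURN_VALUE → return -8.

-5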